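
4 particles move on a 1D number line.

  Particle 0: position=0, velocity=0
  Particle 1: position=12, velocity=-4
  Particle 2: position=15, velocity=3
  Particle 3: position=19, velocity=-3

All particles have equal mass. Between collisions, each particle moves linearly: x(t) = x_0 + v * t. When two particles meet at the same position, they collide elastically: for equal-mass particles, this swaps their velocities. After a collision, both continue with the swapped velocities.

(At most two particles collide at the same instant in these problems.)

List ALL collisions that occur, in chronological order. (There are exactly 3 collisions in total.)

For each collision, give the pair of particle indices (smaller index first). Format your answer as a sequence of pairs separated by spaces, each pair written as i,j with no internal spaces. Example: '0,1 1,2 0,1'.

Answer: 2,3 0,1 1,2

Derivation:
Collision at t=2/3: particles 2 and 3 swap velocities; positions: p0=0 p1=28/3 p2=17 p3=17; velocities now: v0=0 v1=-4 v2=-3 v3=3
Collision at t=3: particles 0 and 1 swap velocities; positions: p0=0 p1=0 p2=10 p3=24; velocities now: v0=-4 v1=0 v2=-3 v3=3
Collision at t=19/3: particles 1 and 2 swap velocities; positions: p0=-40/3 p1=0 p2=0 p3=34; velocities now: v0=-4 v1=-3 v2=0 v3=3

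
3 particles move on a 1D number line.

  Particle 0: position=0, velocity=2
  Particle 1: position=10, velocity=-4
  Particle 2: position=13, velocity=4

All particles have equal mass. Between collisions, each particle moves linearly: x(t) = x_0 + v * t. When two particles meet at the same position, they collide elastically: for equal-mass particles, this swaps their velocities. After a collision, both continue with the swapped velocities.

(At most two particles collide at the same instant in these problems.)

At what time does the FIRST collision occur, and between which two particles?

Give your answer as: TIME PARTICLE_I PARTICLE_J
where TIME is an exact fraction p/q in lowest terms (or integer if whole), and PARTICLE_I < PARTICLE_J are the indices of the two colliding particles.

Pair (0,1): pos 0,10 vel 2,-4 -> gap=10, closing at 6/unit, collide at t=5/3
Pair (1,2): pos 10,13 vel -4,4 -> not approaching (rel speed -8 <= 0)
Earliest collision: t=5/3 between 0 and 1

Answer: 5/3 0 1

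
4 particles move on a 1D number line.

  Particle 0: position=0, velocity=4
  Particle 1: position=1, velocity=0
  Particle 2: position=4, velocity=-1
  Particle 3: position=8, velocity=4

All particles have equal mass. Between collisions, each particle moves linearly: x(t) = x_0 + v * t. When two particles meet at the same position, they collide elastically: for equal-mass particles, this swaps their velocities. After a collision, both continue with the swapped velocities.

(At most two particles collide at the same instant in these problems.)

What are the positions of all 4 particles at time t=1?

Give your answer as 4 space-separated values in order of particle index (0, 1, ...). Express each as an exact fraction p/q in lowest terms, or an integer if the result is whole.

Collision at t=1/4: particles 0 and 1 swap velocities; positions: p0=1 p1=1 p2=15/4 p3=9; velocities now: v0=0 v1=4 v2=-1 v3=4
Collision at t=4/5: particles 1 and 2 swap velocities; positions: p0=1 p1=16/5 p2=16/5 p3=56/5; velocities now: v0=0 v1=-1 v2=4 v3=4
Advance to t=1 (no further collisions before then); velocities: v0=0 v1=-1 v2=4 v3=4; positions = 1 3 4 12

Answer: 1 3 4 12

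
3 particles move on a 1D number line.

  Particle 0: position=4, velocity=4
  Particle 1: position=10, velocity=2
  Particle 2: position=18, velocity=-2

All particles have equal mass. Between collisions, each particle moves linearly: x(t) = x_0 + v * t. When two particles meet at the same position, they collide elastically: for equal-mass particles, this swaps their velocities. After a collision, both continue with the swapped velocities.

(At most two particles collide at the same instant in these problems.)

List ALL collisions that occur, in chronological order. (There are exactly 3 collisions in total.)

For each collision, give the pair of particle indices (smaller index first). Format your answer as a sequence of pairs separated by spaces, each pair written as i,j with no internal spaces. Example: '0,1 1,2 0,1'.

Answer: 1,2 0,1 1,2

Derivation:
Collision at t=2: particles 1 and 2 swap velocities; positions: p0=12 p1=14 p2=14; velocities now: v0=4 v1=-2 v2=2
Collision at t=7/3: particles 0 and 1 swap velocities; positions: p0=40/3 p1=40/3 p2=44/3; velocities now: v0=-2 v1=4 v2=2
Collision at t=3: particles 1 and 2 swap velocities; positions: p0=12 p1=16 p2=16; velocities now: v0=-2 v1=2 v2=4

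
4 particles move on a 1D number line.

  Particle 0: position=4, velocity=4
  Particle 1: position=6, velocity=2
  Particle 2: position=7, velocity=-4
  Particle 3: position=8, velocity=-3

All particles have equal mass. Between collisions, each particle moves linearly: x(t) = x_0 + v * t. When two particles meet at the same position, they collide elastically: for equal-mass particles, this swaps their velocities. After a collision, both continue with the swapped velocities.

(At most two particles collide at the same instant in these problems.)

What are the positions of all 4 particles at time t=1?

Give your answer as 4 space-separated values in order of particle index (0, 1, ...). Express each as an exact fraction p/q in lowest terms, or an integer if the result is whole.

Collision at t=1/6: particles 1 and 2 swap velocities; positions: p0=14/3 p1=19/3 p2=19/3 p3=15/2; velocities now: v0=4 v1=-4 v2=2 v3=-3
Collision at t=3/8: particles 0 and 1 swap velocities; positions: p0=11/2 p1=11/2 p2=27/4 p3=55/8; velocities now: v0=-4 v1=4 v2=2 v3=-3
Collision at t=2/5: particles 2 and 3 swap velocities; positions: p0=27/5 p1=28/5 p2=34/5 p3=34/5; velocities now: v0=-4 v1=4 v2=-3 v3=2
Collision at t=4/7: particles 1 and 2 swap velocities; positions: p0=33/7 p1=44/7 p2=44/7 p3=50/7; velocities now: v0=-4 v1=-3 v2=4 v3=2
Collision at t=1: particles 2 and 3 swap velocities; positions: p0=3 p1=5 p2=8 p3=8; velocities now: v0=-4 v1=-3 v2=2 v3=4
Advance to t=1 (no further collisions before then); velocities: v0=-4 v1=-3 v2=2 v3=4; positions = 3 5 8 8

Answer: 3 5 8 8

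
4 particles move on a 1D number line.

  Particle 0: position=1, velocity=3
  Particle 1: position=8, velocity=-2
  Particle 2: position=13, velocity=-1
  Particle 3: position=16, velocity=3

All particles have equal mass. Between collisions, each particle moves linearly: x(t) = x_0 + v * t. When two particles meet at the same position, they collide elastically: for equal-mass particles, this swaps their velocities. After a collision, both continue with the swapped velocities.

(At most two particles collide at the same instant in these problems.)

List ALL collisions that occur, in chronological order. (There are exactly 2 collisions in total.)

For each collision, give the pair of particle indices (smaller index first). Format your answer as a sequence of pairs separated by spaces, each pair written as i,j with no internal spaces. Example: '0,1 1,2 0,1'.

Collision at t=7/5: particles 0 and 1 swap velocities; positions: p0=26/5 p1=26/5 p2=58/5 p3=101/5; velocities now: v0=-2 v1=3 v2=-1 v3=3
Collision at t=3: particles 1 and 2 swap velocities; positions: p0=2 p1=10 p2=10 p3=25; velocities now: v0=-2 v1=-1 v2=3 v3=3

Answer: 0,1 1,2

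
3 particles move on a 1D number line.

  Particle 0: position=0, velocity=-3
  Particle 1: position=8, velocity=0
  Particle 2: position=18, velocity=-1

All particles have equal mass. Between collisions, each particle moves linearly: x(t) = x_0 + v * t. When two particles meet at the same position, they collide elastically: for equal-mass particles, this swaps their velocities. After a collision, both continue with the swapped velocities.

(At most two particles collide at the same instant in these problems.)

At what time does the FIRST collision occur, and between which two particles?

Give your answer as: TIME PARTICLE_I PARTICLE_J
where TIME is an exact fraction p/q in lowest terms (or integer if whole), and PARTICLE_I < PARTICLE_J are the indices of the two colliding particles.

Answer: 10 1 2

Derivation:
Pair (0,1): pos 0,8 vel -3,0 -> not approaching (rel speed -3 <= 0)
Pair (1,2): pos 8,18 vel 0,-1 -> gap=10, closing at 1/unit, collide at t=10
Earliest collision: t=10 between 1 and 2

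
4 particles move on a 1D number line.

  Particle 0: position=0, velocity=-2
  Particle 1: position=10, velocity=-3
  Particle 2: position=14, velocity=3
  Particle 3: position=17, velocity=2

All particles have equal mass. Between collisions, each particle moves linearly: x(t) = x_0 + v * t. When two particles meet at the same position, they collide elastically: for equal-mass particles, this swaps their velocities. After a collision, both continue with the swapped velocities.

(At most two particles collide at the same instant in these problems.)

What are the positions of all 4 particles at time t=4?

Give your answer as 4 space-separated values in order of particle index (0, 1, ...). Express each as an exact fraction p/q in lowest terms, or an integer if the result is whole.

Answer: -8 -2 25 26

Derivation:
Collision at t=3: particles 2 and 3 swap velocities; positions: p0=-6 p1=1 p2=23 p3=23; velocities now: v0=-2 v1=-3 v2=2 v3=3
Advance to t=4 (no further collisions before then); velocities: v0=-2 v1=-3 v2=2 v3=3; positions = -8 -2 25 26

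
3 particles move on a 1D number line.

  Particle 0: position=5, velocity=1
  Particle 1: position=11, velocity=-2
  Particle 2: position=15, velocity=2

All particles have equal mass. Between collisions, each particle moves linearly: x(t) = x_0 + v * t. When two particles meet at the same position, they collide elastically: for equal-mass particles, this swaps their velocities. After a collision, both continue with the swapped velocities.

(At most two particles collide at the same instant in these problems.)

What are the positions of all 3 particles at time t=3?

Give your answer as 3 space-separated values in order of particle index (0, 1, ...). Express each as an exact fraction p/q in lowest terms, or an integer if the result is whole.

Answer: 5 8 21

Derivation:
Collision at t=2: particles 0 and 1 swap velocities; positions: p0=7 p1=7 p2=19; velocities now: v0=-2 v1=1 v2=2
Advance to t=3 (no further collisions before then); velocities: v0=-2 v1=1 v2=2; positions = 5 8 21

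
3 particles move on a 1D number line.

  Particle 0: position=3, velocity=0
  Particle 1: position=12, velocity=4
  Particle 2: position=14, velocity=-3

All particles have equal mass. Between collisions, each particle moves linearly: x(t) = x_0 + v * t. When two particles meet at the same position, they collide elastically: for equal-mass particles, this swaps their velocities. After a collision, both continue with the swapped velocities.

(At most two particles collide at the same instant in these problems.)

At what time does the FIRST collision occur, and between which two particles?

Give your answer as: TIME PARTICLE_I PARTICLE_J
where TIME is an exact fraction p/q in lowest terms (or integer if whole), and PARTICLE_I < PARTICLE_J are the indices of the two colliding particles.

Answer: 2/7 1 2

Derivation:
Pair (0,1): pos 3,12 vel 0,4 -> not approaching (rel speed -4 <= 0)
Pair (1,2): pos 12,14 vel 4,-3 -> gap=2, closing at 7/unit, collide at t=2/7
Earliest collision: t=2/7 between 1 and 2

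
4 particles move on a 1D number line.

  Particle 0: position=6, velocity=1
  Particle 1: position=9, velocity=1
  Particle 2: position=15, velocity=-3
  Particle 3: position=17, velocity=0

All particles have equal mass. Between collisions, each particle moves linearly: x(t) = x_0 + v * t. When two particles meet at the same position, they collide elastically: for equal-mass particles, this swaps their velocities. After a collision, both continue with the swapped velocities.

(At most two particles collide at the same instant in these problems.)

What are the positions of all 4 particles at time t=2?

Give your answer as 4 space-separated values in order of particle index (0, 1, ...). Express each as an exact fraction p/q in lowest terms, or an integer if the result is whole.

Collision at t=3/2: particles 1 and 2 swap velocities; positions: p0=15/2 p1=21/2 p2=21/2 p3=17; velocities now: v0=1 v1=-3 v2=1 v3=0
Advance to t=2 (no further collisions before then); velocities: v0=1 v1=-3 v2=1 v3=0; positions = 8 9 11 17

Answer: 8 9 11 17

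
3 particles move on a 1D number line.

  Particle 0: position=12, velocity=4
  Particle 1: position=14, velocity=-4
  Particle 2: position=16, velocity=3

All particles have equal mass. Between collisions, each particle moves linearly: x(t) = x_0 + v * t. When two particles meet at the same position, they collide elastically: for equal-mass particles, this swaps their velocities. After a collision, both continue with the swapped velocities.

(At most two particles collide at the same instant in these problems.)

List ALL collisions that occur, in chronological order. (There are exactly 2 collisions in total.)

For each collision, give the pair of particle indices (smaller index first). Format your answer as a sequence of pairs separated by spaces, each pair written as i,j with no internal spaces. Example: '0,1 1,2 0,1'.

Answer: 0,1 1,2

Derivation:
Collision at t=1/4: particles 0 and 1 swap velocities; positions: p0=13 p1=13 p2=67/4; velocities now: v0=-4 v1=4 v2=3
Collision at t=4: particles 1 and 2 swap velocities; positions: p0=-2 p1=28 p2=28; velocities now: v0=-4 v1=3 v2=4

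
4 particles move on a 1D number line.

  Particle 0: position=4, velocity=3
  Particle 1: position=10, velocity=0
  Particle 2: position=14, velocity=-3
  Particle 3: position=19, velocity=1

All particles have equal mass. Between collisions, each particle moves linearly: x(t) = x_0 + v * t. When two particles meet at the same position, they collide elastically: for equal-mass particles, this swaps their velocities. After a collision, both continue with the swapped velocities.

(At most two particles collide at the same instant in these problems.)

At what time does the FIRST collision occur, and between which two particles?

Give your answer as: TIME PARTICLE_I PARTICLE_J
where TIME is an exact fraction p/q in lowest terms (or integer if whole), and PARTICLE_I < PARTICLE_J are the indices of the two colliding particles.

Answer: 4/3 1 2

Derivation:
Pair (0,1): pos 4,10 vel 3,0 -> gap=6, closing at 3/unit, collide at t=2
Pair (1,2): pos 10,14 vel 0,-3 -> gap=4, closing at 3/unit, collide at t=4/3
Pair (2,3): pos 14,19 vel -3,1 -> not approaching (rel speed -4 <= 0)
Earliest collision: t=4/3 between 1 and 2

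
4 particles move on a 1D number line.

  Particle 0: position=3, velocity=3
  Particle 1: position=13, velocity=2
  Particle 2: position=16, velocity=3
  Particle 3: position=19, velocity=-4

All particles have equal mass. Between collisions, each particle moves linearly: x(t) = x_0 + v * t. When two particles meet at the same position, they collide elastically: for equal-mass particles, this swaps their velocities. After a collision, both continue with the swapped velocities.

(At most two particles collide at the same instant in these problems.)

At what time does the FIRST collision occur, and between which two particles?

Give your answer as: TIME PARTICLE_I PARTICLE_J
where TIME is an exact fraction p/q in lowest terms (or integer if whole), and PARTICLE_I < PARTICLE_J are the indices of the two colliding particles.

Pair (0,1): pos 3,13 vel 3,2 -> gap=10, closing at 1/unit, collide at t=10
Pair (1,2): pos 13,16 vel 2,3 -> not approaching (rel speed -1 <= 0)
Pair (2,3): pos 16,19 vel 3,-4 -> gap=3, closing at 7/unit, collide at t=3/7
Earliest collision: t=3/7 between 2 and 3

Answer: 3/7 2 3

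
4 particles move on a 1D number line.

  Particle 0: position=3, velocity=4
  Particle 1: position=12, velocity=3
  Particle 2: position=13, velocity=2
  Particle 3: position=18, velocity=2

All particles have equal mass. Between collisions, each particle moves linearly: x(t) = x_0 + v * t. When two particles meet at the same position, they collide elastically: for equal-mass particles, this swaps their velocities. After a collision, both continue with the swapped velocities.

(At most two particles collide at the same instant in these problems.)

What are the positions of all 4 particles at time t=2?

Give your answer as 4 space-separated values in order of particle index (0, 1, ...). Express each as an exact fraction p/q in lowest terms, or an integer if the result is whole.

Answer: 11 17 18 22

Derivation:
Collision at t=1: particles 1 and 2 swap velocities; positions: p0=7 p1=15 p2=15 p3=20; velocities now: v0=4 v1=2 v2=3 v3=2
Advance to t=2 (no further collisions before then); velocities: v0=4 v1=2 v2=3 v3=2; positions = 11 17 18 22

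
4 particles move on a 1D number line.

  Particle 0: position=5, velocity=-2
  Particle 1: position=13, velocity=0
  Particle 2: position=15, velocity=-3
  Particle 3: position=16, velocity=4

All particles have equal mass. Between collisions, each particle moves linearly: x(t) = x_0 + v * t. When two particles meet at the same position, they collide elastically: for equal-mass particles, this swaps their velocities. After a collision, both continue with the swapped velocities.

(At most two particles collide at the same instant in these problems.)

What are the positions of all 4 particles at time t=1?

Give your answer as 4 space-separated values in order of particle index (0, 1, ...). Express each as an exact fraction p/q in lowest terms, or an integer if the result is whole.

Answer: 3 12 13 20

Derivation:
Collision at t=2/3: particles 1 and 2 swap velocities; positions: p0=11/3 p1=13 p2=13 p3=56/3; velocities now: v0=-2 v1=-3 v2=0 v3=4
Advance to t=1 (no further collisions before then); velocities: v0=-2 v1=-3 v2=0 v3=4; positions = 3 12 13 20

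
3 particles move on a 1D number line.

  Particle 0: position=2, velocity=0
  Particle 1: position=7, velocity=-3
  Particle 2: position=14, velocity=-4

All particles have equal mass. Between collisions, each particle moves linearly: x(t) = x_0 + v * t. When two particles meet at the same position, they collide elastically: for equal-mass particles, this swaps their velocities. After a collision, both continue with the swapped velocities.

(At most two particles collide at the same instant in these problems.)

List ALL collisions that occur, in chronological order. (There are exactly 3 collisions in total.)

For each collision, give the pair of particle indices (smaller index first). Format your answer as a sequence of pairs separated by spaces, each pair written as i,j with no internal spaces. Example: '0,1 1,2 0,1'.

Collision at t=5/3: particles 0 and 1 swap velocities; positions: p0=2 p1=2 p2=22/3; velocities now: v0=-3 v1=0 v2=-4
Collision at t=3: particles 1 and 2 swap velocities; positions: p0=-2 p1=2 p2=2; velocities now: v0=-3 v1=-4 v2=0
Collision at t=7: particles 0 and 1 swap velocities; positions: p0=-14 p1=-14 p2=2; velocities now: v0=-4 v1=-3 v2=0

Answer: 0,1 1,2 0,1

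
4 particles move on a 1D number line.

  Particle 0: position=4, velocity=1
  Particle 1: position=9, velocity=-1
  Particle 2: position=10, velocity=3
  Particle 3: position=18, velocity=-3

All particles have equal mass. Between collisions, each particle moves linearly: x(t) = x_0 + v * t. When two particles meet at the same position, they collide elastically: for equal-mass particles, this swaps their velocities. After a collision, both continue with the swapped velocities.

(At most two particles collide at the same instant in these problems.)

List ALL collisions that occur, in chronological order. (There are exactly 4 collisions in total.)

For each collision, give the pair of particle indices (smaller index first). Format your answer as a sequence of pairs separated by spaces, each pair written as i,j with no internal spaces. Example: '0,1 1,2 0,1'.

Answer: 2,3 0,1 1,2 0,1

Derivation:
Collision at t=4/3: particles 2 and 3 swap velocities; positions: p0=16/3 p1=23/3 p2=14 p3=14; velocities now: v0=1 v1=-1 v2=-3 v3=3
Collision at t=5/2: particles 0 and 1 swap velocities; positions: p0=13/2 p1=13/2 p2=21/2 p3=35/2; velocities now: v0=-1 v1=1 v2=-3 v3=3
Collision at t=7/2: particles 1 and 2 swap velocities; positions: p0=11/2 p1=15/2 p2=15/2 p3=41/2; velocities now: v0=-1 v1=-3 v2=1 v3=3
Collision at t=9/2: particles 0 and 1 swap velocities; positions: p0=9/2 p1=9/2 p2=17/2 p3=47/2; velocities now: v0=-3 v1=-1 v2=1 v3=3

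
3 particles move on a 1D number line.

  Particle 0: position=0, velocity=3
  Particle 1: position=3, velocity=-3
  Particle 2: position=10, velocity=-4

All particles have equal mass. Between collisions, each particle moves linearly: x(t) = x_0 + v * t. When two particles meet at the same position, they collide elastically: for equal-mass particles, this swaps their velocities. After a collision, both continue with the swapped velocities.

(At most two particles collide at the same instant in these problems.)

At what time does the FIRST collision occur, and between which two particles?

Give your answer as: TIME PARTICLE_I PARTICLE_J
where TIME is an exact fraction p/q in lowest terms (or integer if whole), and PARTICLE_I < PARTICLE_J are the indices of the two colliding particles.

Answer: 1/2 0 1

Derivation:
Pair (0,1): pos 0,3 vel 3,-3 -> gap=3, closing at 6/unit, collide at t=1/2
Pair (1,2): pos 3,10 vel -3,-4 -> gap=7, closing at 1/unit, collide at t=7
Earliest collision: t=1/2 between 0 and 1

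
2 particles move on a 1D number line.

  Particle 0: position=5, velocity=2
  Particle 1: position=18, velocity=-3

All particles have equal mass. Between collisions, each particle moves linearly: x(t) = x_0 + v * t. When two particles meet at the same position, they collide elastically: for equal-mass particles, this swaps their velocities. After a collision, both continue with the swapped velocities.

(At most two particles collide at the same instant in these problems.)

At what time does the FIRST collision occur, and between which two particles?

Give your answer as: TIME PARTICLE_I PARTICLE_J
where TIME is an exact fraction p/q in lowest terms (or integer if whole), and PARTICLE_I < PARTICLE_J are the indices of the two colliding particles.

Answer: 13/5 0 1

Derivation:
Pair (0,1): pos 5,18 vel 2,-3 -> gap=13, closing at 5/unit, collide at t=13/5
Earliest collision: t=13/5 between 0 and 1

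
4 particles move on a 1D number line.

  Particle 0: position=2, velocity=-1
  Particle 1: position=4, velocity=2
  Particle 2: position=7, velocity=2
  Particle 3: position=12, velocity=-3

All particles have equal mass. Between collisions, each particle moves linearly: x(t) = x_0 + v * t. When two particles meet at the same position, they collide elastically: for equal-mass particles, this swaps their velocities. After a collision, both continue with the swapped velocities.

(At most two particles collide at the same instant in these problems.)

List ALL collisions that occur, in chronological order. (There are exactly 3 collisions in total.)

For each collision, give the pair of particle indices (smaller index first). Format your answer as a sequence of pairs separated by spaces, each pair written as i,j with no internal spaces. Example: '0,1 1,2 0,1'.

Answer: 2,3 1,2 0,1

Derivation:
Collision at t=1: particles 2 and 3 swap velocities; positions: p0=1 p1=6 p2=9 p3=9; velocities now: v0=-1 v1=2 v2=-3 v3=2
Collision at t=8/5: particles 1 and 2 swap velocities; positions: p0=2/5 p1=36/5 p2=36/5 p3=51/5; velocities now: v0=-1 v1=-3 v2=2 v3=2
Collision at t=5: particles 0 and 1 swap velocities; positions: p0=-3 p1=-3 p2=14 p3=17; velocities now: v0=-3 v1=-1 v2=2 v3=2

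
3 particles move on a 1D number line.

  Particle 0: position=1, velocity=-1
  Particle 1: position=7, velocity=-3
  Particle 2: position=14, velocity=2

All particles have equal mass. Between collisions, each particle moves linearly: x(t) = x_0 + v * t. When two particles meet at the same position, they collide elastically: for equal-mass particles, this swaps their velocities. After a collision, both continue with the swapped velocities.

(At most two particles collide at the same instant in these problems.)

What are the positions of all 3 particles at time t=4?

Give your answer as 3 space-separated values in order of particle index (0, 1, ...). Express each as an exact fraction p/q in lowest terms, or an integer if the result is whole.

Answer: -5 -3 22

Derivation:
Collision at t=3: particles 0 and 1 swap velocities; positions: p0=-2 p1=-2 p2=20; velocities now: v0=-3 v1=-1 v2=2
Advance to t=4 (no further collisions before then); velocities: v0=-3 v1=-1 v2=2; positions = -5 -3 22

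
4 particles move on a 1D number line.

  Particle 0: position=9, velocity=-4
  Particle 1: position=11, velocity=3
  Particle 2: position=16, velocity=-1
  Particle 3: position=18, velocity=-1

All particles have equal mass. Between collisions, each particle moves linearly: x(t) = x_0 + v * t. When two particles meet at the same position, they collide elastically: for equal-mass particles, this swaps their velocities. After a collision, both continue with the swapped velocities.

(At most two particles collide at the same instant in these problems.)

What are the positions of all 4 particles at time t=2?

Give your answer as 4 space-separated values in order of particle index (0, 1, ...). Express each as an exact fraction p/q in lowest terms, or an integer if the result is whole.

Answer: 1 14 16 17

Derivation:
Collision at t=5/4: particles 1 and 2 swap velocities; positions: p0=4 p1=59/4 p2=59/4 p3=67/4; velocities now: v0=-4 v1=-1 v2=3 v3=-1
Collision at t=7/4: particles 2 and 3 swap velocities; positions: p0=2 p1=57/4 p2=65/4 p3=65/4; velocities now: v0=-4 v1=-1 v2=-1 v3=3
Advance to t=2 (no further collisions before then); velocities: v0=-4 v1=-1 v2=-1 v3=3; positions = 1 14 16 17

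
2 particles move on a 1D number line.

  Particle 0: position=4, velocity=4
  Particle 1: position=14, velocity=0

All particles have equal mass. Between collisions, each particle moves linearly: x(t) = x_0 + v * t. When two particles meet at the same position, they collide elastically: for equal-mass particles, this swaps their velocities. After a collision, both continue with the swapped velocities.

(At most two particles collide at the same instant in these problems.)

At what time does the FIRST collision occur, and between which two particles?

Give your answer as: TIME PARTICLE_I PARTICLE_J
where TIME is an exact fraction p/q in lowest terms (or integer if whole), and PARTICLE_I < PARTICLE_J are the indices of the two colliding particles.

Pair (0,1): pos 4,14 vel 4,0 -> gap=10, closing at 4/unit, collide at t=5/2
Earliest collision: t=5/2 between 0 and 1

Answer: 5/2 0 1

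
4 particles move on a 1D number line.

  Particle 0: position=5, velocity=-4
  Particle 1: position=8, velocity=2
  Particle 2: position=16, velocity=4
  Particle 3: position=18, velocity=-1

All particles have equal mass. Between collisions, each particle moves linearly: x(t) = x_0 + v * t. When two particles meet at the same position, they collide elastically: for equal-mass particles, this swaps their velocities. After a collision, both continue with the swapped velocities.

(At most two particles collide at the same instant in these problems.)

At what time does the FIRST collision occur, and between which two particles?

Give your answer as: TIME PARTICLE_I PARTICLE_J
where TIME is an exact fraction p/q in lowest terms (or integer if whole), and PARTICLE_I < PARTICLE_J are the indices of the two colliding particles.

Pair (0,1): pos 5,8 vel -4,2 -> not approaching (rel speed -6 <= 0)
Pair (1,2): pos 8,16 vel 2,4 -> not approaching (rel speed -2 <= 0)
Pair (2,3): pos 16,18 vel 4,-1 -> gap=2, closing at 5/unit, collide at t=2/5
Earliest collision: t=2/5 between 2 and 3

Answer: 2/5 2 3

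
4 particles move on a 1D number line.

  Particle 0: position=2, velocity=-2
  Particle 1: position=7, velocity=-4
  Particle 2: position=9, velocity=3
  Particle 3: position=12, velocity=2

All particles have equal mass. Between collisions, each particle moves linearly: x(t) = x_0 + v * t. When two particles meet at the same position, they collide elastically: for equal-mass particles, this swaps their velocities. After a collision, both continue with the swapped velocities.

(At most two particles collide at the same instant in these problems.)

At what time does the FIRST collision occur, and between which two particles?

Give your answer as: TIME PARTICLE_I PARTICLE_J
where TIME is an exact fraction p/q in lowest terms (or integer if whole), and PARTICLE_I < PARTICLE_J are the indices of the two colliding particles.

Answer: 5/2 0 1

Derivation:
Pair (0,1): pos 2,7 vel -2,-4 -> gap=5, closing at 2/unit, collide at t=5/2
Pair (1,2): pos 7,9 vel -4,3 -> not approaching (rel speed -7 <= 0)
Pair (2,3): pos 9,12 vel 3,2 -> gap=3, closing at 1/unit, collide at t=3
Earliest collision: t=5/2 between 0 and 1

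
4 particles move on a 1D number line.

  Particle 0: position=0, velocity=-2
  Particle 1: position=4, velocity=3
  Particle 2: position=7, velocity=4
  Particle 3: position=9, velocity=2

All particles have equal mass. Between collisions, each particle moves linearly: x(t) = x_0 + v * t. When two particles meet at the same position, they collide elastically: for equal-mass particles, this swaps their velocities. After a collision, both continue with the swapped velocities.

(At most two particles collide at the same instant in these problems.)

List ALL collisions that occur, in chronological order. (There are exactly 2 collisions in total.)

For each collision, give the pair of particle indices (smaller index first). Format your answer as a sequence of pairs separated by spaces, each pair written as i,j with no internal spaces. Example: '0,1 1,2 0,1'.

Collision at t=1: particles 2 and 3 swap velocities; positions: p0=-2 p1=7 p2=11 p3=11; velocities now: v0=-2 v1=3 v2=2 v3=4
Collision at t=5: particles 1 and 2 swap velocities; positions: p0=-10 p1=19 p2=19 p3=27; velocities now: v0=-2 v1=2 v2=3 v3=4

Answer: 2,3 1,2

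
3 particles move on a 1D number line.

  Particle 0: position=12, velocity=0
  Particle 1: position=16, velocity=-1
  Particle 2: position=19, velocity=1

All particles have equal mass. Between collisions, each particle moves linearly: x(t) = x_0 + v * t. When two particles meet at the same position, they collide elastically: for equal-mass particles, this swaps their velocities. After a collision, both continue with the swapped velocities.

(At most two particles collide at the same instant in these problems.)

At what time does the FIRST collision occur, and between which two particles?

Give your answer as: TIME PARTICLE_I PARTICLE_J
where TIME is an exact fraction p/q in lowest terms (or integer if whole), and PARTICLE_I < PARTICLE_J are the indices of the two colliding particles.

Pair (0,1): pos 12,16 vel 0,-1 -> gap=4, closing at 1/unit, collide at t=4
Pair (1,2): pos 16,19 vel -1,1 -> not approaching (rel speed -2 <= 0)
Earliest collision: t=4 between 0 and 1

Answer: 4 0 1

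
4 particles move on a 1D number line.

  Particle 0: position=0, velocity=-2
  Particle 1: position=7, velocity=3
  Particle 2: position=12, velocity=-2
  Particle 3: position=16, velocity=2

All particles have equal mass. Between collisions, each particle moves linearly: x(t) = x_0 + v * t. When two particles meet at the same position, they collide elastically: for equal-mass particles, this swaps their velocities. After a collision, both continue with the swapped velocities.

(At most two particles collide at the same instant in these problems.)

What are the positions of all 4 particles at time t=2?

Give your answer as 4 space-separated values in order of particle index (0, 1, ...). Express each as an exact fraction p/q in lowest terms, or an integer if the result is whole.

Answer: -4 8 13 20

Derivation:
Collision at t=1: particles 1 and 2 swap velocities; positions: p0=-2 p1=10 p2=10 p3=18; velocities now: v0=-2 v1=-2 v2=3 v3=2
Advance to t=2 (no further collisions before then); velocities: v0=-2 v1=-2 v2=3 v3=2; positions = -4 8 13 20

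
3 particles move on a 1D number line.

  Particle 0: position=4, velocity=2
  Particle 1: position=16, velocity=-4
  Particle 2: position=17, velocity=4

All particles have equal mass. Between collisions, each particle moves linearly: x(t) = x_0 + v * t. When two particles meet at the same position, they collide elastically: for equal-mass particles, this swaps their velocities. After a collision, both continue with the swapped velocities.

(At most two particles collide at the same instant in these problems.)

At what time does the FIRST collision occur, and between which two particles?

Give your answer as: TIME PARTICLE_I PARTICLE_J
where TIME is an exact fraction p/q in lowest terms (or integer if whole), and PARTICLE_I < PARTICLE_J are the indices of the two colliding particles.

Pair (0,1): pos 4,16 vel 2,-4 -> gap=12, closing at 6/unit, collide at t=2
Pair (1,2): pos 16,17 vel -4,4 -> not approaching (rel speed -8 <= 0)
Earliest collision: t=2 between 0 and 1

Answer: 2 0 1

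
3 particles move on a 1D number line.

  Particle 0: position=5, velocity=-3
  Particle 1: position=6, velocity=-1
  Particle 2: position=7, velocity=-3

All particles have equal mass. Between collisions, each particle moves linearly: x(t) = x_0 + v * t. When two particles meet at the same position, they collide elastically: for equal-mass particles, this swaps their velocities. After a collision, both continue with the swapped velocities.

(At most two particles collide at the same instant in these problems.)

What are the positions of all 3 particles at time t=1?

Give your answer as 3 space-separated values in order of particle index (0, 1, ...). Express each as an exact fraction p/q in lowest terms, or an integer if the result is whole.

Answer: 2 4 5

Derivation:
Collision at t=1/2: particles 1 and 2 swap velocities; positions: p0=7/2 p1=11/2 p2=11/2; velocities now: v0=-3 v1=-3 v2=-1
Advance to t=1 (no further collisions before then); velocities: v0=-3 v1=-3 v2=-1; positions = 2 4 5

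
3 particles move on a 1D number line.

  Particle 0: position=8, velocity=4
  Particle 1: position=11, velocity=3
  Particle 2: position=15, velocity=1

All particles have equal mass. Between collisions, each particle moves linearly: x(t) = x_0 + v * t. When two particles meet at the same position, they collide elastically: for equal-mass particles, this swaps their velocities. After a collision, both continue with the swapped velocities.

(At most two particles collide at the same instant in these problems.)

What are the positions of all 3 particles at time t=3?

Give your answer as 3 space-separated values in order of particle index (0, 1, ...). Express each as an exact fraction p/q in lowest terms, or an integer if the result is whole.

Answer: 18 20 20

Derivation:
Collision at t=2: particles 1 and 2 swap velocities; positions: p0=16 p1=17 p2=17; velocities now: v0=4 v1=1 v2=3
Collision at t=7/3: particles 0 and 1 swap velocities; positions: p0=52/3 p1=52/3 p2=18; velocities now: v0=1 v1=4 v2=3
Collision at t=3: particles 1 and 2 swap velocities; positions: p0=18 p1=20 p2=20; velocities now: v0=1 v1=3 v2=4
Advance to t=3 (no further collisions before then); velocities: v0=1 v1=3 v2=4; positions = 18 20 20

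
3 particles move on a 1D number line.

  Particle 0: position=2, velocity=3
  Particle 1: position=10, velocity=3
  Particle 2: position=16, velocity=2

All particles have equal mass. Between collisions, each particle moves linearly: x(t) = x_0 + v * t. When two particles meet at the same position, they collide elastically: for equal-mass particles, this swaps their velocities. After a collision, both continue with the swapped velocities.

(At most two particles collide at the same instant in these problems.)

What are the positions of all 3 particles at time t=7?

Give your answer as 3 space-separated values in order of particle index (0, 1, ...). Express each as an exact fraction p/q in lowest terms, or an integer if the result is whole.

Collision at t=6: particles 1 and 2 swap velocities; positions: p0=20 p1=28 p2=28; velocities now: v0=3 v1=2 v2=3
Advance to t=7 (no further collisions before then); velocities: v0=3 v1=2 v2=3; positions = 23 30 31

Answer: 23 30 31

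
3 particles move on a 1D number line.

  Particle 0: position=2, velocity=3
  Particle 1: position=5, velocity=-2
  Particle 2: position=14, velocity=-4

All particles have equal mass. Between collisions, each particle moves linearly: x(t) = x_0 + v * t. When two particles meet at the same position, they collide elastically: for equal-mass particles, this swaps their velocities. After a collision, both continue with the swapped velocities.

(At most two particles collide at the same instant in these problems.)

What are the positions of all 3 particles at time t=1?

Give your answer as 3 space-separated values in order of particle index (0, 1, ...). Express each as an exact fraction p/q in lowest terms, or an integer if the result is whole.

Answer: 3 5 10

Derivation:
Collision at t=3/5: particles 0 and 1 swap velocities; positions: p0=19/5 p1=19/5 p2=58/5; velocities now: v0=-2 v1=3 v2=-4
Advance to t=1 (no further collisions before then); velocities: v0=-2 v1=3 v2=-4; positions = 3 5 10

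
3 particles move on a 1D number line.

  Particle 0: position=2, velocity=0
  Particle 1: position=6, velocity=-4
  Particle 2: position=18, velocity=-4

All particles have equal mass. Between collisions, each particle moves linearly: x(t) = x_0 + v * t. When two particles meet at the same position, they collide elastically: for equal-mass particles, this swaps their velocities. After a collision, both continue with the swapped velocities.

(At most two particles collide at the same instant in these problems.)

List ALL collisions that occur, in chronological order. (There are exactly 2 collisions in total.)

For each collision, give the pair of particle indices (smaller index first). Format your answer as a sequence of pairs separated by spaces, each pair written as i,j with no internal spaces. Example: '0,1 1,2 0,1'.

Collision at t=1: particles 0 and 1 swap velocities; positions: p0=2 p1=2 p2=14; velocities now: v0=-4 v1=0 v2=-4
Collision at t=4: particles 1 and 2 swap velocities; positions: p0=-10 p1=2 p2=2; velocities now: v0=-4 v1=-4 v2=0

Answer: 0,1 1,2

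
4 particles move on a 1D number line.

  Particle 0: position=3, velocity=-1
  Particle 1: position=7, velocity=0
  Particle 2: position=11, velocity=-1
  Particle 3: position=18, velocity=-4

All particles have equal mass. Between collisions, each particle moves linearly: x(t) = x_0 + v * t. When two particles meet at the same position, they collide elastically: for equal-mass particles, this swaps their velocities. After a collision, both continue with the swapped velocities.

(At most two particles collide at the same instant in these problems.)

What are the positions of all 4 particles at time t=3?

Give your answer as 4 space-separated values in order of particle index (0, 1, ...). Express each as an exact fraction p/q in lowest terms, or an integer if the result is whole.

Answer: 0 6 7 8

Derivation:
Collision at t=7/3: particles 2 and 3 swap velocities; positions: p0=2/3 p1=7 p2=26/3 p3=26/3; velocities now: v0=-1 v1=0 v2=-4 v3=-1
Collision at t=11/4: particles 1 and 2 swap velocities; positions: p0=1/4 p1=7 p2=7 p3=33/4; velocities now: v0=-1 v1=-4 v2=0 v3=-1
Advance to t=3 (no further collisions before then); velocities: v0=-1 v1=-4 v2=0 v3=-1; positions = 0 6 7 8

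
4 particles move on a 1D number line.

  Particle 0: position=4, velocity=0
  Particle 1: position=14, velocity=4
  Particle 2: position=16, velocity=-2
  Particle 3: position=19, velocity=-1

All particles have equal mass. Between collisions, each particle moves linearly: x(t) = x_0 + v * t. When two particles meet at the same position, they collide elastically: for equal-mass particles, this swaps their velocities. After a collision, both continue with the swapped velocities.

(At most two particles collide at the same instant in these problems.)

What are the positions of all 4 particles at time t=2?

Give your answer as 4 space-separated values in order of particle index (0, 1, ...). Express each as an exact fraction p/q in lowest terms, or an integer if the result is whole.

Answer: 4 12 17 22

Derivation:
Collision at t=1/3: particles 1 and 2 swap velocities; positions: p0=4 p1=46/3 p2=46/3 p3=56/3; velocities now: v0=0 v1=-2 v2=4 v3=-1
Collision at t=1: particles 2 and 3 swap velocities; positions: p0=4 p1=14 p2=18 p3=18; velocities now: v0=0 v1=-2 v2=-1 v3=4
Advance to t=2 (no further collisions before then); velocities: v0=0 v1=-2 v2=-1 v3=4; positions = 4 12 17 22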